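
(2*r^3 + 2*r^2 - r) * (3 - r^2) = -2*r^5 - 2*r^4 + 7*r^3 + 6*r^2 - 3*r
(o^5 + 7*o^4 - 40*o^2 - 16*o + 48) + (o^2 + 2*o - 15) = o^5 + 7*o^4 - 39*o^2 - 14*o + 33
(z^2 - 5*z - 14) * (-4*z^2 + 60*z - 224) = -4*z^4 + 80*z^3 - 468*z^2 + 280*z + 3136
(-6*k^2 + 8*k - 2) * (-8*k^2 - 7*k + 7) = 48*k^4 - 22*k^3 - 82*k^2 + 70*k - 14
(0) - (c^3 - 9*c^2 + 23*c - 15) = -c^3 + 9*c^2 - 23*c + 15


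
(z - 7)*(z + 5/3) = z^2 - 16*z/3 - 35/3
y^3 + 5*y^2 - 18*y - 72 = (y - 4)*(y + 3)*(y + 6)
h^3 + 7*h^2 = h^2*(h + 7)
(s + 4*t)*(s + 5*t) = s^2 + 9*s*t + 20*t^2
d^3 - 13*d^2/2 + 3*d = d*(d - 6)*(d - 1/2)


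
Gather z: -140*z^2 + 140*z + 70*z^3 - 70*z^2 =70*z^3 - 210*z^2 + 140*z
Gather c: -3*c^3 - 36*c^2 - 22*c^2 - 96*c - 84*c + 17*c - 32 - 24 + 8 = -3*c^3 - 58*c^2 - 163*c - 48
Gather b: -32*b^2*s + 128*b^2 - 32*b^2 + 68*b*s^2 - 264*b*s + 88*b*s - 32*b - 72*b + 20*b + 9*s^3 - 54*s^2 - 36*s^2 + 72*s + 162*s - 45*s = b^2*(96 - 32*s) + b*(68*s^2 - 176*s - 84) + 9*s^3 - 90*s^2 + 189*s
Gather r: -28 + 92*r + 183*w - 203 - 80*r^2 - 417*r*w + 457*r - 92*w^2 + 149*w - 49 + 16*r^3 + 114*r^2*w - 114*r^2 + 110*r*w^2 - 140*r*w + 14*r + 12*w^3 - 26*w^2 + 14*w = 16*r^3 + r^2*(114*w - 194) + r*(110*w^2 - 557*w + 563) + 12*w^3 - 118*w^2 + 346*w - 280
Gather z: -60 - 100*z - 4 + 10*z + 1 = -90*z - 63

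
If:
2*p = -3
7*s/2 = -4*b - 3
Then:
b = -7*s/8 - 3/4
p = -3/2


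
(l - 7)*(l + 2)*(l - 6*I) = l^3 - 5*l^2 - 6*I*l^2 - 14*l + 30*I*l + 84*I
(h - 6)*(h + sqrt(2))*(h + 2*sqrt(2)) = h^3 - 6*h^2 + 3*sqrt(2)*h^2 - 18*sqrt(2)*h + 4*h - 24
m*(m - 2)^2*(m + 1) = m^4 - 3*m^3 + 4*m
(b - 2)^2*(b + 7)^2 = b^4 + 10*b^3 - 3*b^2 - 140*b + 196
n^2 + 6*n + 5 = (n + 1)*(n + 5)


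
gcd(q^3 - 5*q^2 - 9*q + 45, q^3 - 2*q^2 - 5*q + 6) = q - 3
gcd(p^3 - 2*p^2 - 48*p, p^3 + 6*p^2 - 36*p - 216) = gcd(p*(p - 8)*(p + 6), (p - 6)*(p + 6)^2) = p + 6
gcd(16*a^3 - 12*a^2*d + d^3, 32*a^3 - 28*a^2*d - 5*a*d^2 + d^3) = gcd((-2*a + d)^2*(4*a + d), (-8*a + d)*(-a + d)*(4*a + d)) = 4*a + d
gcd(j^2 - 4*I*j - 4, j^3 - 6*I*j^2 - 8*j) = j - 2*I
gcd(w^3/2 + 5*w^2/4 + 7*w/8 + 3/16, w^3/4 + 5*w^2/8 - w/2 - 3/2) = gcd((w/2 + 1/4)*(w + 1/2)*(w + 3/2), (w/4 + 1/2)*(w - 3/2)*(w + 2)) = 1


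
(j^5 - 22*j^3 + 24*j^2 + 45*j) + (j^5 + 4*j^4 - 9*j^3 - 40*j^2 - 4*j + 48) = 2*j^5 + 4*j^4 - 31*j^3 - 16*j^2 + 41*j + 48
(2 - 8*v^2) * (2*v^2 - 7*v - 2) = -16*v^4 + 56*v^3 + 20*v^2 - 14*v - 4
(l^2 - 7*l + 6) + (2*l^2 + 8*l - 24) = 3*l^2 + l - 18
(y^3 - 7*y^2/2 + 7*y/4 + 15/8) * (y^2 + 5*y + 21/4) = y^5 + 3*y^4/2 - 21*y^3/2 - 31*y^2/4 + 297*y/16 + 315/32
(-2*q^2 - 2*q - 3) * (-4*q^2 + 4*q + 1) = 8*q^4 + 2*q^2 - 14*q - 3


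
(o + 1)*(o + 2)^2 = o^3 + 5*o^2 + 8*o + 4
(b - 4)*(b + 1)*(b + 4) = b^3 + b^2 - 16*b - 16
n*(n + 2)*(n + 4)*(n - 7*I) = n^4 + 6*n^3 - 7*I*n^3 + 8*n^2 - 42*I*n^2 - 56*I*n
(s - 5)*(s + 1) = s^2 - 4*s - 5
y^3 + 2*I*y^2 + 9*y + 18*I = (y - 3*I)*(y + 2*I)*(y + 3*I)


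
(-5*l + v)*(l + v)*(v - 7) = -5*l^2*v + 35*l^2 - 4*l*v^2 + 28*l*v + v^3 - 7*v^2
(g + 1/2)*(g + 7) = g^2 + 15*g/2 + 7/2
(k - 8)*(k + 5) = k^2 - 3*k - 40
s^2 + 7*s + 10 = (s + 2)*(s + 5)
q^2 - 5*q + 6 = (q - 3)*(q - 2)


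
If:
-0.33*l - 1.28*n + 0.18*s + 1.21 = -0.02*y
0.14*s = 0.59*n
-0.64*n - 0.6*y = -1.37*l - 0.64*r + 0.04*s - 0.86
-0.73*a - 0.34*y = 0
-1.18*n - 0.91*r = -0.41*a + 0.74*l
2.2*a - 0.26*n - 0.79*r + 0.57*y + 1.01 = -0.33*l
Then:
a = -31.11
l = 29.79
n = -13.97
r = -20.13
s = -58.87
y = 66.80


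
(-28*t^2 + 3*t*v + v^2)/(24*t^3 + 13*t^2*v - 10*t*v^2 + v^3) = (-28*t^2 + 3*t*v + v^2)/(24*t^3 + 13*t^2*v - 10*t*v^2 + v^3)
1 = 1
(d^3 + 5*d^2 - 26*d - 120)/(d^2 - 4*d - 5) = (d^2 + 10*d + 24)/(d + 1)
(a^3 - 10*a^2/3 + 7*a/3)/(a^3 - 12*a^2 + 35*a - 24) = a*(3*a - 7)/(3*(a^2 - 11*a + 24))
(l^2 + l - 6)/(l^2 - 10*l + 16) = (l + 3)/(l - 8)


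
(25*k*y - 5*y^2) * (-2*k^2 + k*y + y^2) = -50*k^3*y + 35*k^2*y^2 + 20*k*y^3 - 5*y^4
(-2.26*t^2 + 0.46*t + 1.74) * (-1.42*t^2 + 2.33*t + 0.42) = 3.2092*t^4 - 5.919*t^3 - 2.3482*t^2 + 4.2474*t + 0.7308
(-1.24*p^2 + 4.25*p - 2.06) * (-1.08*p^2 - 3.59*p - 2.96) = 1.3392*p^4 - 0.1384*p^3 - 9.3623*p^2 - 5.1846*p + 6.0976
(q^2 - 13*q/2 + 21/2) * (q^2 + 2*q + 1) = q^4 - 9*q^3/2 - 3*q^2/2 + 29*q/2 + 21/2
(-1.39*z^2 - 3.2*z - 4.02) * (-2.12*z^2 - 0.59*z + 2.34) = 2.9468*z^4 + 7.6041*z^3 + 7.1578*z^2 - 5.1162*z - 9.4068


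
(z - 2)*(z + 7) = z^2 + 5*z - 14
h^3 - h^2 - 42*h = h*(h - 7)*(h + 6)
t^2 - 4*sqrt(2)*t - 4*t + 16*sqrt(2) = (t - 4)*(t - 4*sqrt(2))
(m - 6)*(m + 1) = m^2 - 5*m - 6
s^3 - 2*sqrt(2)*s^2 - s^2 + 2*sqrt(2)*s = s*(s - 1)*(s - 2*sqrt(2))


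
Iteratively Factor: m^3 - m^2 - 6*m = (m + 2)*(m^2 - 3*m) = (m - 3)*(m + 2)*(m)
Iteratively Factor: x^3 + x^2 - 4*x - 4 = (x + 1)*(x^2 - 4) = (x - 2)*(x + 1)*(x + 2)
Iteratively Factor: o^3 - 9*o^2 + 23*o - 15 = (o - 3)*(o^2 - 6*o + 5) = (o - 3)*(o - 1)*(o - 5)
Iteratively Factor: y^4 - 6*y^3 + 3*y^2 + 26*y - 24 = (y - 3)*(y^3 - 3*y^2 - 6*y + 8) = (y - 3)*(y + 2)*(y^2 - 5*y + 4) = (y - 4)*(y - 3)*(y + 2)*(y - 1)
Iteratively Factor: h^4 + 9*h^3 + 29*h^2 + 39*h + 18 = (h + 3)*(h^3 + 6*h^2 + 11*h + 6) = (h + 2)*(h + 3)*(h^2 + 4*h + 3) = (h + 2)*(h + 3)^2*(h + 1)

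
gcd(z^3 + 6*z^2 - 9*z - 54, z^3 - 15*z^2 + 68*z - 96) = z - 3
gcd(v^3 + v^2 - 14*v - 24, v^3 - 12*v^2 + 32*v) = v - 4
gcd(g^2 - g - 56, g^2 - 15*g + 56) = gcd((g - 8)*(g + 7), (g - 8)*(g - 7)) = g - 8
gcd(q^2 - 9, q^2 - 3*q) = q - 3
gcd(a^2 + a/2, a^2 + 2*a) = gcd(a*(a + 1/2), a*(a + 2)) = a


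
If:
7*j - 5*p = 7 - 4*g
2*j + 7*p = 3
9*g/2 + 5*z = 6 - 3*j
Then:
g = 108/121 - 590*z/363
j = 280*z/363 + 80/121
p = 29/121 - 80*z/363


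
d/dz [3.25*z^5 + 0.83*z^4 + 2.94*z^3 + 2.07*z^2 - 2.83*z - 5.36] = 16.25*z^4 + 3.32*z^3 + 8.82*z^2 + 4.14*z - 2.83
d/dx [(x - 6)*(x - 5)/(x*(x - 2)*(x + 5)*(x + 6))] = 2*(-x^5 + 12*x^4 + 39*x^3 - 391*x^2 - 240*x + 900)/(x^2*(x^6 + 18*x^5 + 97*x^4 + 24*x^3 - 1016*x^2 - 960*x + 3600))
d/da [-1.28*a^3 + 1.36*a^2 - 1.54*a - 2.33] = -3.84*a^2 + 2.72*a - 1.54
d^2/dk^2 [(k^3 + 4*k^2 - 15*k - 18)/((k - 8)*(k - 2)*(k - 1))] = 2*(15*k^6 - 123*k^5 + 171*k^4 + 2251*k^3 - 12738*k^2 + 23268*k - 14216)/(k^9 - 33*k^8 + 441*k^7 - 3095*k^6 + 12522*k^5 - 30612*k^4 + 45800*k^3 - 40896*k^2 + 19968*k - 4096)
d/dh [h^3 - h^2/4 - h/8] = 3*h^2 - h/2 - 1/8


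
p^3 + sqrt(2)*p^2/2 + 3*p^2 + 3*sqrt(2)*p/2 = p*(p + 3)*(p + sqrt(2)/2)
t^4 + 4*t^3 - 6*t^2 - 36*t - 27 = (t - 3)*(t + 1)*(t + 3)^2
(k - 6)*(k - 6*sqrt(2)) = k^2 - 6*sqrt(2)*k - 6*k + 36*sqrt(2)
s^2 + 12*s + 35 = (s + 5)*(s + 7)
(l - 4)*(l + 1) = l^2 - 3*l - 4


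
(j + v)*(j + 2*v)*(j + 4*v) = j^3 + 7*j^2*v + 14*j*v^2 + 8*v^3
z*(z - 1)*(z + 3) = z^3 + 2*z^2 - 3*z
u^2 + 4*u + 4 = (u + 2)^2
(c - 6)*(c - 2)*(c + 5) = c^3 - 3*c^2 - 28*c + 60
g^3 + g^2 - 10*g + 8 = (g - 2)*(g - 1)*(g + 4)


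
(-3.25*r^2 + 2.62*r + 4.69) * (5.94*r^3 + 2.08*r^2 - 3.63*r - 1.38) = -19.305*r^5 + 8.8028*r^4 + 45.1057*r^3 + 4.7296*r^2 - 20.6403*r - 6.4722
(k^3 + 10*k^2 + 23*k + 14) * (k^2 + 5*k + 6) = k^5 + 15*k^4 + 79*k^3 + 189*k^2 + 208*k + 84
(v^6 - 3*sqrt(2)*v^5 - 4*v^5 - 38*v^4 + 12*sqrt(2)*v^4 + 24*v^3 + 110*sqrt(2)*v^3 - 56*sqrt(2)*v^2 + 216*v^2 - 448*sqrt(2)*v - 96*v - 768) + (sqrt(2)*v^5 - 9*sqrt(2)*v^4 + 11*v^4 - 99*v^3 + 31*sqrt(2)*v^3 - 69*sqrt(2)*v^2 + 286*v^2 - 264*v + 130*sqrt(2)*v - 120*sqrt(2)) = v^6 - 4*v^5 - 2*sqrt(2)*v^5 - 27*v^4 + 3*sqrt(2)*v^4 - 75*v^3 + 141*sqrt(2)*v^3 - 125*sqrt(2)*v^2 + 502*v^2 - 318*sqrt(2)*v - 360*v - 768 - 120*sqrt(2)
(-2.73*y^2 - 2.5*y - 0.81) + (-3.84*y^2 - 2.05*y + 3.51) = -6.57*y^2 - 4.55*y + 2.7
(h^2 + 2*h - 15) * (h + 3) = h^3 + 5*h^2 - 9*h - 45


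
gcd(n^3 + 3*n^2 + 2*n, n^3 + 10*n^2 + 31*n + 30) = n + 2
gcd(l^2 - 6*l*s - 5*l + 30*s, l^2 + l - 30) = l - 5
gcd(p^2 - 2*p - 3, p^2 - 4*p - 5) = p + 1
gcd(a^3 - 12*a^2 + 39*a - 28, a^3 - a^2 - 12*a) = a - 4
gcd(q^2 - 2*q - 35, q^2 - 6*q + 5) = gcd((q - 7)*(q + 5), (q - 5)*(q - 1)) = 1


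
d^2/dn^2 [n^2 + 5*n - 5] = 2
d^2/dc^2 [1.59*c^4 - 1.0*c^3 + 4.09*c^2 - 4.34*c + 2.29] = 19.08*c^2 - 6.0*c + 8.18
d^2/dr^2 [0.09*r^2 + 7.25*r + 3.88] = 0.180000000000000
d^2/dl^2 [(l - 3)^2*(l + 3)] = 6*l - 6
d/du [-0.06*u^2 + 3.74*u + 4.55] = 3.74 - 0.12*u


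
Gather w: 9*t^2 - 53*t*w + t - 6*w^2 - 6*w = 9*t^2 + t - 6*w^2 + w*(-53*t - 6)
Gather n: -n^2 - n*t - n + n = -n^2 - n*t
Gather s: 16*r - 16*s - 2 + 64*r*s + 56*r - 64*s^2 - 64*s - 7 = 72*r - 64*s^2 + s*(64*r - 80) - 9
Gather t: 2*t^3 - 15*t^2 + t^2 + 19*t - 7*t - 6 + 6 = 2*t^3 - 14*t^2 + 12*t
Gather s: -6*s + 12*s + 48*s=54*s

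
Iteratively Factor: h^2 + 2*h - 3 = (h - 1)*(h + 3)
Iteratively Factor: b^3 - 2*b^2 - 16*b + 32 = (b + 4)*(b^2 - 6*b + 8) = (b - 2)*(b + 4)*(b - 4)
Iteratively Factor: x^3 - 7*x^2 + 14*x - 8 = (x - 4)*(x^2 - 3*x + 2) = (x - 4)*(x - 2)*(x - 1)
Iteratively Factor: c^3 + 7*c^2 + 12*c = (c + 3)*(c^2 + 4*c) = (c + 3)*(c + 4)*(c)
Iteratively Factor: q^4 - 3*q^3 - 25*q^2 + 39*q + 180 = (q + 3)*(q^3 - 6*q^2 - 7*q + 60) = (q + 3)^2*(q^2 - 9*q + 20) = (q - 4)*(q + 3)^2*(q - 5)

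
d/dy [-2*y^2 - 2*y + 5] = -4*y - 2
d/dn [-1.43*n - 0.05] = -1.43000000000000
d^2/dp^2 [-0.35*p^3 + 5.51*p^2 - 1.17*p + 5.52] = 11.02 - 2.1*p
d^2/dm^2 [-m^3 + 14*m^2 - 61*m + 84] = 28 - 6*m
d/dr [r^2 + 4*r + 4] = 2*r + 4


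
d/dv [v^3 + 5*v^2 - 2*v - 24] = 3*v^2 + 10*v - 2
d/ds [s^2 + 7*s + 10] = 2*s + 7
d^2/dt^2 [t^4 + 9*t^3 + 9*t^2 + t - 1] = 12*t^2 + 54*t + 18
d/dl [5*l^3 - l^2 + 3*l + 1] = 15*l^2 - 2*l + 3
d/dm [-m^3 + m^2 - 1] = m*(2 - 3*m)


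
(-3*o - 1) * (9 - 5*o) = 15*o^2 - 22*o - 9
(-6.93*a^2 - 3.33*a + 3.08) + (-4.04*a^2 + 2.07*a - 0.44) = -10.97*a^2 - 1.26*a + 2.64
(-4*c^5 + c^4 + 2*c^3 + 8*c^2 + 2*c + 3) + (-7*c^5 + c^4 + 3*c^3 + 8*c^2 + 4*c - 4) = -11*c^5 + 2*c^4 + 5*c^3 + 16*c^2 + 6*c - 1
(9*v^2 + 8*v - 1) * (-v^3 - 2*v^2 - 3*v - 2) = -9*v^5 - 26*v^4 - 42*v^3 - 40*v^2 - 13*v + 2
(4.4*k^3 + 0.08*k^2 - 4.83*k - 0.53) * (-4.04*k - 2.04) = -17.776*k^4 - 9.2992*k^3 + 19.35*k^2 + 11.9944*k + 1.0812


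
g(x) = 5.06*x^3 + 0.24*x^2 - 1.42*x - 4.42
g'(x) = 15.18*x^2 + 0.48*x - 1.42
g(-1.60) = -22.26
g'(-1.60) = 36.67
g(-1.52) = -19.48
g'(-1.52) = 32.92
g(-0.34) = -4.11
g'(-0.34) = 0.17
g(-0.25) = -4.13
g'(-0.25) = -0.59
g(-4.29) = -393.42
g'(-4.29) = 275.90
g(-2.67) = -95.23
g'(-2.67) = 105.52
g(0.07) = -4.52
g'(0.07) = -1.31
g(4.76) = 539.98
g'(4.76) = 344.81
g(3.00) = 130.10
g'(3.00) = 136.64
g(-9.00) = -3660.94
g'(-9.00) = 1223.84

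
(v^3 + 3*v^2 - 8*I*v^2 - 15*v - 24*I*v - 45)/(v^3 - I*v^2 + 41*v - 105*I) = (v + 3)/(v + 7*I)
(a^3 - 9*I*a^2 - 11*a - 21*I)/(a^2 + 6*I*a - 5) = (a^2 - 10*I*a - 21)/(a + 5*I)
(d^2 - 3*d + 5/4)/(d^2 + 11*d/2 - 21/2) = (4*d^2 - 12*d + 5)/(2*(2*d^2 + 11*d - 21))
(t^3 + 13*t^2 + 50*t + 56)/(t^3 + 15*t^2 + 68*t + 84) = (t + 4)/(t + 6)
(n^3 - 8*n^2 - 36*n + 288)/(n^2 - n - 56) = (n^2 - 36)/(n + 7)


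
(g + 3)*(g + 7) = g^2 + 10*g + 21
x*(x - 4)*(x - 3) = x^3 - 7*x^2 + 12*x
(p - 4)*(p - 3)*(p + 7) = p^3 - 37*p + 84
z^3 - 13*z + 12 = (z - 3)*(z - 1)*(z + 4)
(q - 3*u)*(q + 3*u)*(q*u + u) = q^3*u + q^2*u - 9*q*u^3 - 9*u^3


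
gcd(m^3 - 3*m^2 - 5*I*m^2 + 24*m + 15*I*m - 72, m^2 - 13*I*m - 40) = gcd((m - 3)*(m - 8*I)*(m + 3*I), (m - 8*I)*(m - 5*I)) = m - 8*I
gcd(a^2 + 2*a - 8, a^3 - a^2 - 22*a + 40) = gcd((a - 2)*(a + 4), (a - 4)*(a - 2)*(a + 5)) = a - 2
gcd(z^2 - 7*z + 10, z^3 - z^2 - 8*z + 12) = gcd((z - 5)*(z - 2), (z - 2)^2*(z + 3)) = z - 2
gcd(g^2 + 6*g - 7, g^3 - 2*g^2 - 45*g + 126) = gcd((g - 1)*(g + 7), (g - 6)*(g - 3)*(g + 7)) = g + 7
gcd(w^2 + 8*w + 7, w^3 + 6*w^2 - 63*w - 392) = w + 7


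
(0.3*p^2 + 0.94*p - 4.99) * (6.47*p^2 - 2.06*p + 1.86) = 1.941*p^4 + 5.4638*p^3 - 33.6637*p^2 + 12.0278*p - 9.2814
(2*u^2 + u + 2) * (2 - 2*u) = -4*u^3 + 2*u^2 - 2*u + 4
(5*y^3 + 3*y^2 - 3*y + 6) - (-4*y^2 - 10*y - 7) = 5*y^3 + 7*y^2 + 7*y + 13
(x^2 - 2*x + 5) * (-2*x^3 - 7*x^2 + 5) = -2*x^5 - 3*x^4 + 4*x^3 - 30*x^2 - 10*x + 25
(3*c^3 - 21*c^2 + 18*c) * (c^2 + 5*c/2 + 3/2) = 3*c^5 - 27*c^4/2 - 30*c^3 + 27*c^2/2 + 27*c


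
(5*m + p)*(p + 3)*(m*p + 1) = 5*m^2*p^2 + 15*m^2*p + m*p^3 + 3*m*p^2 + 5*m*p + 15*m + p^2 + 3*p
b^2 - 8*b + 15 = (b - 5)*(b - 3)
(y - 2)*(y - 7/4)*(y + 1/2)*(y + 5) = y^4 + 7*y^3/4 - 117*y^2/8 + 79*y/8 + 35/4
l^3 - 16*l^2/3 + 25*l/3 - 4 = (l - 3)*(l - 4/3)*(l - 1)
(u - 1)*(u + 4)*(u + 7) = u^3 + 10*u^2 + 17*u - 28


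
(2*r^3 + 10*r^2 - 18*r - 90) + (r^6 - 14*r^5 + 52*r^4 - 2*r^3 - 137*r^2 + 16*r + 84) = r^6 - 14*r^5 + 52*r^4 - 127*r^2 - 2*r - 6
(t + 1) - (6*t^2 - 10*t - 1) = -6*t^2 + 11*t + 2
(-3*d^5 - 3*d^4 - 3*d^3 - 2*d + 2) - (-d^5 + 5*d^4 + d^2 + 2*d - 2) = -2*d^5 - 8*d^4 - 3*d^3 - d^2 - 4*d + 4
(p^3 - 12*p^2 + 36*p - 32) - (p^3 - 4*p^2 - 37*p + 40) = -8*p^2 + 73*p - 72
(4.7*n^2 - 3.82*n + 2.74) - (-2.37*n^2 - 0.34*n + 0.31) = 7.07*n^2 - 3.48*n + 2.43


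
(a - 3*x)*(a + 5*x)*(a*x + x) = a^3*x + 2*a^2*x^2 + a^2*x - 15*a*x^3 + 2*a*x^2 - 15*x^3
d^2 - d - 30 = (d - 6)*(d + 5)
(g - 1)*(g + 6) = g^2 + 5*g - 6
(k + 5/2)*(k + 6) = k^2 + 17*k/2 + 15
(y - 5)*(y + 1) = y^2 - 4*y - 5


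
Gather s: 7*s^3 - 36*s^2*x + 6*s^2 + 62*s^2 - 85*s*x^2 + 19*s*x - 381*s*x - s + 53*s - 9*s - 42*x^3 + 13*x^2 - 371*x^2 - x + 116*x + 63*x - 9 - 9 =7*s^3 + s^2*(68 - 36*x) + s*(-85*x^2 - 362*x + 43) - 42*x^3 - 358*x^2 + 178*x - 18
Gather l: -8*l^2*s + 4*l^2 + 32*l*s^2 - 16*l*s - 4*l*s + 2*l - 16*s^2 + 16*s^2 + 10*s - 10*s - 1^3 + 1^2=l^2*(4 - 8*s) + l*(32*s^2 - 20*s + 2)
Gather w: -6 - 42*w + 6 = -42*w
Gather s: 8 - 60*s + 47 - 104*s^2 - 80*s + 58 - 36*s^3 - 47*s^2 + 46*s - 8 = -36*s^3 - 151*s^2 - 94*s + 105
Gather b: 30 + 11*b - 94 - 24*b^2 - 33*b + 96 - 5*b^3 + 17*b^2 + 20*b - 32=-5*b^3 - 7*b^2 - 2*b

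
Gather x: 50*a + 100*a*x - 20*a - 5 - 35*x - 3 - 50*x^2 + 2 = 30*a - 50*x^2 + x*(100*a - 35) - 6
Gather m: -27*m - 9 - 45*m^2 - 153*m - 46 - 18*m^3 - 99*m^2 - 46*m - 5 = -18*m^3 - 144*m^2 - 226*m - 60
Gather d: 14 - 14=0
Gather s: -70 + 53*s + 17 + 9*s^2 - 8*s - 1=9*s^2 + 45*s - 54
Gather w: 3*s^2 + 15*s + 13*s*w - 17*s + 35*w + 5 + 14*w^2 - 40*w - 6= 3*s^2 - 2*s + 14*w^2 + w*(13*s - 5) - 1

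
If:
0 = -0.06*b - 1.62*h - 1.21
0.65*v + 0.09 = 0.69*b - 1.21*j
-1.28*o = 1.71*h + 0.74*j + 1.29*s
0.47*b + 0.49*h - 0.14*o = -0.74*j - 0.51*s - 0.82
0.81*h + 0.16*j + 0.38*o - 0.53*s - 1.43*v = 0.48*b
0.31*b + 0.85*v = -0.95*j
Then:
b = 0.05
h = -0.75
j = -0.09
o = 1.46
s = -0.40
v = 0.08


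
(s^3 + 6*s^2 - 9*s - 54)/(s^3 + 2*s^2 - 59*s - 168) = (s^2 + 3*s - 18)/(s^2 - s - 56)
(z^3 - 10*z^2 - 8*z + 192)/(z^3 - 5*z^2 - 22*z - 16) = (z^2 - 2*z - 24)/(z^2 + 3*z + 2)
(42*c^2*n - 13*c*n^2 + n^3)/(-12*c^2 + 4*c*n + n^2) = n*(42*c^2 - 13*c*n + n^2)/(-12*c^2 + 4*c*n + n^2)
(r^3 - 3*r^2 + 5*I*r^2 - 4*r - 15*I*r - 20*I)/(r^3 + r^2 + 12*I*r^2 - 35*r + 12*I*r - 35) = (r - 4)/(r + 7*I)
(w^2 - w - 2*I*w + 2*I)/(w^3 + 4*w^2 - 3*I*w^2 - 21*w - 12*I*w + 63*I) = (w^2 - w*(1 + 2*I) + 2*I)/(w^3 + w^2*(4 - 3*I) - 3*w*(7 + 4*I) + 63*I)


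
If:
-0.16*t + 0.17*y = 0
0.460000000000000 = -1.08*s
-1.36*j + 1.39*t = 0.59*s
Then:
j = 1.0859375*y + 0.184776688453159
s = -0.43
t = 1.0625*y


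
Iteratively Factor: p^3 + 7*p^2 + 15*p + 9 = (p + 3)*(p^2 + 4*p + 3) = (p + 1)*(p + 3)*(p + 3)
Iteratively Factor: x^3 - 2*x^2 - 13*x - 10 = (x - 5)*(x^2 + 3*x + 2) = (x - 5)*(x + 1)*(x + 2)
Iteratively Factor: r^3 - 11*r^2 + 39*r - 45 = (r - 5)*(r^2 - 6*r + 9) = (r - 5)*(r - 3)*(r - 3)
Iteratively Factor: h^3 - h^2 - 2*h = (h)*(h^2 - h - 2) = h*(h - 2)*(h + 1)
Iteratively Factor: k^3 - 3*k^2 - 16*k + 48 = (k - 4)*(k^2 + k - 12) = (k - 4)*(k + 4)*(k - 3)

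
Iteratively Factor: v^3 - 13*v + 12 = (v - 3)*(v^2 + 3*v - 4) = (v - 3)*(v - 1)*(v + 4)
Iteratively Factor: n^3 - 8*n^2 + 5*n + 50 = (n - 5)*(n^2 - 3*n - 10) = (n - 5)^2*(n + 2)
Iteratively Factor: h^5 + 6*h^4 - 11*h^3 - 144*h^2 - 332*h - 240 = (h + 4)*(h^4 + 2*h^3 - 19*h^2 - 68*h - 60) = (h - 5)*(h + 4)*(h^3 + 7*h^2 + 16*h + 12) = (h - 5)*(h + 2)*(h + 4)*(h^2 + 5*h + 6) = (h - 5)*(h + 2)^2*(h + 4)*(h + 3)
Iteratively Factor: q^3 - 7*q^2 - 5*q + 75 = (q - 5)*(q^2 - 2*q - 15) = (q - 5)^2*(q + 3)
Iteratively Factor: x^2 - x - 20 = (x + 4)*(x - 5)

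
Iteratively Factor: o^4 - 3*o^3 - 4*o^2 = (o - 4)*(o^3 + o^2) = o*(o - 4)*(o^2 + o) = o^2*(o - 4)*(o + 1)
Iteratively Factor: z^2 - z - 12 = (z + 3)*(z - 4)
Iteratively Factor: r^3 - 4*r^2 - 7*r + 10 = (r - 1)*(r^2 - 3*r - 10) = (r - 5)*(r - 1)*(r + 2)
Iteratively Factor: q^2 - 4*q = (q)*(q - 4)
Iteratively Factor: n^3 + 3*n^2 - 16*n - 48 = (n + 3)*(n^2 - 16) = (n + 3)*(n + 4)*(n - 4)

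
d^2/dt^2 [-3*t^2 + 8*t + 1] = -6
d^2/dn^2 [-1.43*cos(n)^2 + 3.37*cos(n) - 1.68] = -3.37*cos(n) + 2.86*cos(2*n)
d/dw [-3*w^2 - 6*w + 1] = -6*w - 6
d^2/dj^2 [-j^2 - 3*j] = -2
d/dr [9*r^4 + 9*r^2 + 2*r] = 36*r^3 + 18*r + 2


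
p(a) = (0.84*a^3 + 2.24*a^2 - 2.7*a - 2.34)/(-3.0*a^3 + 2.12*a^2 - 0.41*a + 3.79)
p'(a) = (2.52*a^2 + 4.48*a - 2.7)/(-3.0*a^3 + 2.12*a^2 - 0.41*a + 3.79) + (9.0*a^2 - 4.24*a + 0.41)*(0.84*a^3 + 2.24*a^2 - 2.7*a - 2.34)/(-3.0*a^3 + 2.12*a^2 - 0.41*a + 3.79)^2 = (-8.88178419700125e-16*a^5 + 8.50080000000001*a^4 - 16.8888*a^3 - 6.7036*a^2 + 26.9008*a - 11.1924)/(9.0*a^6 - 12.72*a^5 + 6.9544*a^4 - 24.4784*a^3 + 16.2377*a^2 - 3.1078*a + 14.3641)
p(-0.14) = -0.49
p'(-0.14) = -0.99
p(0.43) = -0.80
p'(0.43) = -0.14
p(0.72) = -0.81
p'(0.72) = 0.06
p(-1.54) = 0.20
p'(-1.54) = 0.10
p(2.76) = -0.56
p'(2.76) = 0.08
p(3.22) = -0.53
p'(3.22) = 0.06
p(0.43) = -0.80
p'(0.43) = -0.14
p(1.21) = -0.77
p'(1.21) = -0.13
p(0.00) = -0.62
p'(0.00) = -0.78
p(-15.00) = -0.22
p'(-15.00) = 0.00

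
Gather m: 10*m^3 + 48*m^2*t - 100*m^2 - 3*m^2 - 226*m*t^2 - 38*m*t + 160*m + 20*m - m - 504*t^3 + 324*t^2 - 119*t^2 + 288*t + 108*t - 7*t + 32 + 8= 10*m^3 + m^2*(48*t - 103) + m*(-226*t^2 - 38*t + 179) - 504*t^3 + 205*t^2 + 389*t + 40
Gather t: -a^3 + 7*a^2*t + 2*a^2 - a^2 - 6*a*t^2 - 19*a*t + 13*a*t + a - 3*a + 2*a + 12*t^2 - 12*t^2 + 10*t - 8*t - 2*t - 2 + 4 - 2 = -a^3 + a^2 - 6*a*t^2 + t*(7*a^2 - 6*a)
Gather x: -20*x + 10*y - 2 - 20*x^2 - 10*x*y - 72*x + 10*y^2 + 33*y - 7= -20*x^2 + x*(-10*y - 92) + 10*y^2 + 43*y - 9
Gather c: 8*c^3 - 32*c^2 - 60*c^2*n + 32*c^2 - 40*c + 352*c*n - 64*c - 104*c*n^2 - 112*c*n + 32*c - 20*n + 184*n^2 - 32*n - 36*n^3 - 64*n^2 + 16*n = 8*c^3 - 60*c^2*n + c*(-104*n^2 + 240*n - 72) - 36*n^3 + 120*n^2 - 36*n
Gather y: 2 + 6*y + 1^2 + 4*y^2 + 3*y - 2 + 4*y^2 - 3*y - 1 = 8*y^2 + 6*y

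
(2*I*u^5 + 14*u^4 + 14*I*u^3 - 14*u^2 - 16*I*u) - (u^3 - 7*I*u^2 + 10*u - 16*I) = 2*I*u^5 + 14*u^4 - u^3 + 14*I*u^3 - 14*u^2 + 7*I*u^2 - 10*u - 16*I*u + 16*I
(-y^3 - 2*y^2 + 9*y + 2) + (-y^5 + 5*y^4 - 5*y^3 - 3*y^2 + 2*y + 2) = -y^5 + 5*y^4 - 6*y^3 - 5*y^2 + 11*y + 4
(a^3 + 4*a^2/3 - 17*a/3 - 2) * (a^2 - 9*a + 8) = a^5 - 23*a^4/3 - 29*a^3/3 + 179*a^2/3 - 82*a/3 - 16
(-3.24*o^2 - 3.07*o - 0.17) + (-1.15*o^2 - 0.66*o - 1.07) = -4.39*o^2 - 3.73*o - 1.24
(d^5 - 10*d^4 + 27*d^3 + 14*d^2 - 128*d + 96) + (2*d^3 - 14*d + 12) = d^5 - 10*d^4 + 29*d^3 + 14*d^2 - 142*d + 108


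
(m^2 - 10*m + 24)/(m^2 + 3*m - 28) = (m - 6)/(m + 7)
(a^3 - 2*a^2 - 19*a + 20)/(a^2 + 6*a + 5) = (a^3 - 2*a^2 - 19*a + 20)/(a^2 + 6*a + 5)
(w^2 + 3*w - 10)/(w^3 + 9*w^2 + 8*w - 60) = 1/(w + 6)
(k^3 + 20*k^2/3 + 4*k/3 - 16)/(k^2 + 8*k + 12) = k - 4/3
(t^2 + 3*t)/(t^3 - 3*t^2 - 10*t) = (t + 3)/(t^2 - 3*t - 10)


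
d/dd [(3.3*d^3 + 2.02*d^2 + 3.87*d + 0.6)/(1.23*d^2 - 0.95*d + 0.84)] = (4.059*d^4 - 6.27*d^3 + 1.6369*d^2 + 1.9176*d + 3.8208)/(1.5129*d^4 - 2.337*d^3 + 2.9689*d^2 - 1.596*d + 0.7056)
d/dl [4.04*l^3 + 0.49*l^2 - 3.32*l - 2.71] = 12.12*l^2 + 0.98*l - 3.32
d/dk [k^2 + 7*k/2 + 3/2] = 2*k + 7/2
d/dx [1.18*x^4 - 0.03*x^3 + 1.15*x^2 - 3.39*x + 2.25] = 4.72*x^3 - 0.09*x^2 + 2.3*x - 3.39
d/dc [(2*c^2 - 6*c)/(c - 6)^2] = 18*(2 - c)/(c^3 - 18*c^2 + 108*c - 216)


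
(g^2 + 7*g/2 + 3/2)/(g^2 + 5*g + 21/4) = 2*(2*g^2 + 7*g + 3)/(4*g^2 + 20*g + 21)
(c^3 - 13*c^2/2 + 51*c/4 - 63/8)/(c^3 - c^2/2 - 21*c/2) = (c^2 - 3*c + 9/4)/(c*(c + 3))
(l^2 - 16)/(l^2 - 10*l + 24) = (l + 4)/(l - 6)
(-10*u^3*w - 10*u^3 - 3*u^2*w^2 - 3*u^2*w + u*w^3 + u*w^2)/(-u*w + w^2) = u*(10*u^2*w + 10*u^2 + 3*u*w^2 + 3*u*w - w^3 - w^2)/(w*(u - w))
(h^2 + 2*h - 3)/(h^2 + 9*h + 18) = (h - 1)/(h + 6)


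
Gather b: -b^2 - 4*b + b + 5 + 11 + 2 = -b^2 - 3*b + 18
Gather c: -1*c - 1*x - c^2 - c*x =-c^2 + c*(-x - 1) - x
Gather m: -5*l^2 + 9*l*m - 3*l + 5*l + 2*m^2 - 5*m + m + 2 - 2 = -5*l^2 + 2*l + 2*m^2 + m*(9*l - 4)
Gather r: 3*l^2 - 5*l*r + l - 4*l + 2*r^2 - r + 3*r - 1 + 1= 3*l^2 - 3*l + 2*r^2 + r*(2 - 5*l)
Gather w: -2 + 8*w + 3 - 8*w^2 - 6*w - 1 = -8*w^2 + 2*w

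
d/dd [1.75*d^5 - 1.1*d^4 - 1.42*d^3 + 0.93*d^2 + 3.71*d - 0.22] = 8.75*d^4 - 4.4*d^3 - 4.26*d^2 + 1.86*d + 3.71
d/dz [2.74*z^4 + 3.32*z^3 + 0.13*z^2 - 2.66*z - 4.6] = 10.96*z^3 + 9.96*z^2 + 0.26*z - 2.66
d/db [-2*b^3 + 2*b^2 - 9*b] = -6*b^2 + 4*b - 9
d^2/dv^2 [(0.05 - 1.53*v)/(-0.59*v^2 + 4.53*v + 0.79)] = ((13.9208 - 5.4162*v)*(-0.59*v^2 + 4.53*v + 0.79) - (1.18*v - 4.53)*(1.53*v - 0.05)*(2.36*v - 9.06))/(-0.59*v^2 + 4.53*v + 0.79)^3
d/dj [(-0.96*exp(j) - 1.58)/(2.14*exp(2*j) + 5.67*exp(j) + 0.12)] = (2.0544*exp(2*j) + 6.7624*exp(j) + 8.8434)*exp(j)/(4.5796*exp(4*j) + 24.2676*exp(3*j) + 32.6625*exp(2*j) + 1.3608*exp(j) + 0.0144)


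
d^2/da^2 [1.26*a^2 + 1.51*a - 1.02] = 2.52000000000000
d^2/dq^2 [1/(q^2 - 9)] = 6*(q^2 + 3)/(q^2 - 9)^3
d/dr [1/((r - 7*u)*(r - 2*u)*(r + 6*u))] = (-(r - 7*u)*(r - 2*u) - (r - 7*u)*(r + 6*u) - (r - 2*u)*(r + 6*u))/((r - 7*u)^2*(r - 2*u)^2*(r + 6*u)^2)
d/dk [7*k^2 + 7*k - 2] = 14*k + 7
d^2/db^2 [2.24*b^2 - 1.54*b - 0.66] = 4.48000000000000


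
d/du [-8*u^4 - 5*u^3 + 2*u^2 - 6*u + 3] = -32*u^3 - 15*u^2 + 4*u - 6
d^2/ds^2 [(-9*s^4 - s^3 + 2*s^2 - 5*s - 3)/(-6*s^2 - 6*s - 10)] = (81*s^6 + 243*s^5 + 648*s^4 + 1137*s^3 + 1566*s^2 - 69*s - 143)/(27*s^6 + 81*s^5 + 216*s^4 + 297*s^3 + 360*s^2 + 225*s + 125)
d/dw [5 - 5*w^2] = -10*w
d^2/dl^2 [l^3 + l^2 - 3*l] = 6*l + 2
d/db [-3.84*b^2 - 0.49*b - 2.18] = -7.68*b - 0.49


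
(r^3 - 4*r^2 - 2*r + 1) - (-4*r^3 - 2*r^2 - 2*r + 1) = 5*r^3 - 2*r^2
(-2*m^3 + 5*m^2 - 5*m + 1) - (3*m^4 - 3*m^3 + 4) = -3*m^4 + m^3 + 5*m^2 - 5*m - 3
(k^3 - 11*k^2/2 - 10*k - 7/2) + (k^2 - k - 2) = k^3 - 9*k^2/2 - 11*k - 11/2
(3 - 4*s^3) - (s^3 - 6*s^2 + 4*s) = -5*s^3 + 6*s^2 - 4*s + 3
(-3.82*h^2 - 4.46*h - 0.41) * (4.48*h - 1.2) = -17.1136*h^3 - 15.3968*h^2 + 3.5152*h + 0.492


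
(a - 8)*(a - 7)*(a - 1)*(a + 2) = a^4 - 14*a^3 + 39*a^2 + 86*a - 112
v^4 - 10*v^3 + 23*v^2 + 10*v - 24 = (v - 6)*(v - 4)*(v - 1)*(v + 1)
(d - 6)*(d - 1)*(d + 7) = d^3 - 43*d + 42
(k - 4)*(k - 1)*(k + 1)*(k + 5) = k^4 + k^3 - 21*k^2 - k + 20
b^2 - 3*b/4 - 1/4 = (b - 1)*(b + 1/4)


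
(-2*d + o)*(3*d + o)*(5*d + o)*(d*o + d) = -30*d^4*o - 30*d^4 - d^3*o^2 - d^3*o + 6*d^2*o^3 + 6*d^2*o^2 + d*o^4 + d*o^3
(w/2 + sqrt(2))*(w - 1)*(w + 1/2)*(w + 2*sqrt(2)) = w^4/2 - w^3/4 + 2*sqrt(2)*w^3 - sqrt(2)*w^2 + 15*w^2/4 - 2*w - sqrt(2)*w - 2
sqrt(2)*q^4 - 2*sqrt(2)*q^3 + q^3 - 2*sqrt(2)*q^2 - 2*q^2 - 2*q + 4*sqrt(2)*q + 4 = (q - 2)*(q - sqrt(2))*(q + sqrt(2))*(sqrt(2)*q + 1)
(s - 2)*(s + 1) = s^2 - s - 2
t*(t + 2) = t^2 + 2*t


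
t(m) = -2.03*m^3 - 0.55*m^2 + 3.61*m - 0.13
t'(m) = -6.09*m^2 - 1.1*m + 3.61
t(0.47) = 1.23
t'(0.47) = 1.75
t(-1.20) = -1.75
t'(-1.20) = -3.84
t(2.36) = -21.36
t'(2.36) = -32.90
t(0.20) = 0.55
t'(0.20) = 3.15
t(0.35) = 0.98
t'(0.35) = 2.48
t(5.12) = -268.53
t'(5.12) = -161.67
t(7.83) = -980.08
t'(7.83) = -378.37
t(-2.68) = 25.32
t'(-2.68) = -37.18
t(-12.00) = 3385.19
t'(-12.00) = -860.15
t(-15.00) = 6673.22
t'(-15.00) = -1350.14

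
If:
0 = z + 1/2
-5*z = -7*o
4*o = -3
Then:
No Solution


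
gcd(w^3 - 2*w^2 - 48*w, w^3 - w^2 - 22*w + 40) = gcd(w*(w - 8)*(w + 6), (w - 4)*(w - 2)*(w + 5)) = 1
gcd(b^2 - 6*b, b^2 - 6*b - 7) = 1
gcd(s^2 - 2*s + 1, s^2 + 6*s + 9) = 1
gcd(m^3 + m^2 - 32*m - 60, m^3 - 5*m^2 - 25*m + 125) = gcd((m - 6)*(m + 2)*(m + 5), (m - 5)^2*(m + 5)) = m + 5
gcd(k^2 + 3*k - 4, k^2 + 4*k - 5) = k - 1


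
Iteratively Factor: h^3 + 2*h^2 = (h + 2)*(h^2) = h*(h + 2)*(h)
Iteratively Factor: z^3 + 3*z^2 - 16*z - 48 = (z + 3)*(z^2 - 16) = (z - 4)*(z + 3)*(z + 4)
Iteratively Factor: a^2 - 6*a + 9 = (a - 3)*(a - 3)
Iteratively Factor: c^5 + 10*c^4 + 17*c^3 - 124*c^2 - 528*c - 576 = (c - 4)*(c^4 + 14*c^3 + 73*c^2 + 168*c + 144) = (c - 4)*(c + 3)*(c^3 + 11*c^2 + 40*c + 48) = (c - 4)*(c + 3)*(c + 4)*(c^2 + 7*c + 12) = (c - 4)*(c + 3)*(c + 4)^2*(c + 3)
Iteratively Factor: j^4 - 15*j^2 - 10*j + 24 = (j - 4)*(j^3 + 4*j^2 + j - 6) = (j - 4)*(j + 2)*(j^2 + 2*j - 3) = (j - 4)*(j - 1)*(j + 2)*(j + 3)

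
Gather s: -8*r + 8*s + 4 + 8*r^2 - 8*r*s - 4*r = 8*r^2 - 12*r + s*(8 - 8*r) + 4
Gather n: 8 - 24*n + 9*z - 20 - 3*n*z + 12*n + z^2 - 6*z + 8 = n*(-3*z - 12) + z^2 + 3*z - 4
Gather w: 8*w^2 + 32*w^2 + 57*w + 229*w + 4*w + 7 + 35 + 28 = 40*w^2 + 290*w + 70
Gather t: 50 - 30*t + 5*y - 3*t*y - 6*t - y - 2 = t*(-3*y - 36) + 4*y + 48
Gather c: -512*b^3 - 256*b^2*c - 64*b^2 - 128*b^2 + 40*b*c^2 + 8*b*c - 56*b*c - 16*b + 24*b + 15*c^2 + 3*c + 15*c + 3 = -512*b^3 - 192*b^2 + 8*b + c^2*(40*b + 15) + c*(-256*b^2 - 48*b + 18) + 3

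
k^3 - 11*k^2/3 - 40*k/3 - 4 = (k - 6)*(k + 1/3)*(k + 2)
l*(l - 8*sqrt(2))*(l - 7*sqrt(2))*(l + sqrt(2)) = l^4 - 14*sqrt(2)*l^3 + 82*l^2 + 112*sqrt(2)*l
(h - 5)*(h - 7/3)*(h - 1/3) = h^3 - 23*h^2/3 + 127*h/9 - 35/9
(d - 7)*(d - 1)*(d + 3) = d^3 - 5*d^2 - 17*d + 21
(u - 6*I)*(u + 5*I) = u^2 - I*u + 30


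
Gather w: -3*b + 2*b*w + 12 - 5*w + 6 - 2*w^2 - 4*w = -3*b - 2*w^2 + w*(2*b - 9) + 18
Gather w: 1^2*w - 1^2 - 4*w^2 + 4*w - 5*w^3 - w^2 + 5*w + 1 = -5*w^3 - 5*w^2 + 10*w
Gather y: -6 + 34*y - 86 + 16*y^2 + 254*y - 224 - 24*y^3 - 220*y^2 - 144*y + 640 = -24*y^3 - 204*y^2 + 144*y + 324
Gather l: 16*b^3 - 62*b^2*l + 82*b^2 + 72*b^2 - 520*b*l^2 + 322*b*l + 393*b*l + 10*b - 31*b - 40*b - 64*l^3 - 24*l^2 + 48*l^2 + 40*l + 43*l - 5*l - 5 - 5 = 16*b^3 + 154*b^2 - 61*b - 64*l^3 + l^2*(24 - 520*b) + l*(-62*b^2 + 715*b + 78) - 10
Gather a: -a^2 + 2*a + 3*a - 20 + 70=-a^2 + 5*a + 50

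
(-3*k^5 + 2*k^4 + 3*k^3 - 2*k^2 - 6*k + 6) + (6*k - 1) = -3*k^5 + 2*k^4 + 3*k^3 - 2*k^2 + 5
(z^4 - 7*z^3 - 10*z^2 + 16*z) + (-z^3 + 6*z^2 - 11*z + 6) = z^4 - 8*z^3 - 4*z^2 + 5*z + 6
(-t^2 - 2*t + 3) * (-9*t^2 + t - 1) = 9*t^4 + 17*t^3 - 28*t^2 + 5*t - 3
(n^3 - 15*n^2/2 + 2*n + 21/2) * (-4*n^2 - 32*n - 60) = -4*n^5 - 2*n^4 + 172*n^3 + 344*n^2 - 456*n - 630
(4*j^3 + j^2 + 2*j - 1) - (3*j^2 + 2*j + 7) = 4*j^3 - 2*j^2 - 8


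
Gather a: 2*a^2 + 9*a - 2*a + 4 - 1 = 2*a^2 + 7*a + 3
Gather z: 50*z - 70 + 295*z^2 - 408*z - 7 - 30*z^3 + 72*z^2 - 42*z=-30*z^3 + 367*z^2 - 400*z - 77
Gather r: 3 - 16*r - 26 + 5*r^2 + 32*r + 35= 5*r^2 + 16*r + 12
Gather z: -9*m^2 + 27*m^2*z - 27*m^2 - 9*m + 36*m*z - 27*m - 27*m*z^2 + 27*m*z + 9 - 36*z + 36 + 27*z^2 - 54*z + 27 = -36*m^2 - 36*m + z^2*(27 - 27*m) + z*(27*m^2 + 63*m - 90) + 72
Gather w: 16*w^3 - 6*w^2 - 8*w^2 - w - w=16*w^3 - 14*w^2 - 2*w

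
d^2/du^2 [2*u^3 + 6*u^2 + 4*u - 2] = 12*u + 12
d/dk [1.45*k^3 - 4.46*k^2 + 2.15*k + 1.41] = 4.35*k^2 - 8.92*k + 2.15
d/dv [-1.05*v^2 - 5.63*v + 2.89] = -2.1*v - 5.63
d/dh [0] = 0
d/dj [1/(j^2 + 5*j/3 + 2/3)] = 3*(-6*j - 5)/(3*j^2 + 5*j + 2)^2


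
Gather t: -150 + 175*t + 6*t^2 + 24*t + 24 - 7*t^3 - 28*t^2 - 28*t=-7*t^3 - 22*t^2 + 171*t - 126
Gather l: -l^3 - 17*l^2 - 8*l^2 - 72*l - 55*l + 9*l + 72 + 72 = -l^3 - 25*l^2 - 118*l + 144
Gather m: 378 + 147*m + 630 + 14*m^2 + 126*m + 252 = 14*m^2 + 273*m + 1260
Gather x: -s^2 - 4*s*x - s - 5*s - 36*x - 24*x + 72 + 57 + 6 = -s^2 - 6*s + x*(-4*s - 60) + 135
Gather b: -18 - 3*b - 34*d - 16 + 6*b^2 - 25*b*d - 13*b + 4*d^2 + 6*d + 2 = 6*b^2 + b*(-25*d - 16) + 4*d^2 - 28*d - 32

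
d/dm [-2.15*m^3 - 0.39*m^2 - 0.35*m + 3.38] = -6.45*m^2 - 0.78*m - 0.35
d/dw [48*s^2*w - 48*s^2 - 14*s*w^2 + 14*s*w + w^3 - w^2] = 48*s^2 - 28*s*w + 14*s + 3*w^2 - 2*w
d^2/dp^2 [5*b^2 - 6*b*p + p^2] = 2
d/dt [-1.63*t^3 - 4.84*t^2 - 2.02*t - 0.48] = -4.89*t^2 - 9.68*t - 2.02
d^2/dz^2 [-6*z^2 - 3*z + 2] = -12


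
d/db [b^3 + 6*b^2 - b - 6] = 3*b^2 + 12*b - 1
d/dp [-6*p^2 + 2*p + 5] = 2 - 12*p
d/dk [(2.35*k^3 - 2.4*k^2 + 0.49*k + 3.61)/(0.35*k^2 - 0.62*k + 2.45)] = (0.8225*k^4 - 2.914*k^3 + 18.589*k^2 - 14.287*k + 3.4387)/(0.1225*k^4 - 0.434*k^3 + 2.0994*k^2 - 3.038*k + 6.0025)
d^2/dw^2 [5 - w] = 0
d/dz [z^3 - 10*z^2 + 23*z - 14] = 3*z^2 - 20*z + 23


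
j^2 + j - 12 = (j - 3)*(j + 4)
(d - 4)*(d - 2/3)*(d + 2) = d^3 - 8*d^2/3 - 20*d/3 + 16/3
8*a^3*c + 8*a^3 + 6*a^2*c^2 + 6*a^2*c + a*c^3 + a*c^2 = (2*a + c)*(4*a + c)*(a*c + a)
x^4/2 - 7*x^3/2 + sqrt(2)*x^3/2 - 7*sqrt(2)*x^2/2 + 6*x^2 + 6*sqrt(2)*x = x*(x/2 + sqrt(2)/2)*(x - 4)*(x - 3)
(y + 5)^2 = y^2 + 10*y + 25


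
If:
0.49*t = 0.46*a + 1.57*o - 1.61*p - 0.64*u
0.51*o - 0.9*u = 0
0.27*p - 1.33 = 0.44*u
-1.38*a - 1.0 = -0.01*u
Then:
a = 0.0072463768115942*u - 0.72463768115942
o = 1.76470588235294*u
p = 1.62962962962963*u + 4.92592592592593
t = -0.999555377706638*u - 16.8654572940287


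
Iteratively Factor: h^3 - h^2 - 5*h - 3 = (h + 1)*(h^2 - 2*h - 3) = (h - 3)*(h + 1)*(h + 1)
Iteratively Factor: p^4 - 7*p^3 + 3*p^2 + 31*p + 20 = (p - 5)*(p^3 - 2*p^2 - 7*p - 4) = (p - 5)*(p - 4)*(p^2 + 2*p + 1) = (p - 5)*(p - 4)*(p + 1)*(p + 1)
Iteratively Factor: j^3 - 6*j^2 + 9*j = (j)*(j^2 - 6*j + 9) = j*(j - 3)*(j - 3)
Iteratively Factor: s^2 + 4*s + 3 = (s + 1)*(s + 3)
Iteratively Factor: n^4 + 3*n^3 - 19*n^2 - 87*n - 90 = (n - 5)*(n^3 + 8*n^2 + 21*n + 18) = (n - 5)*(n + 2)*(n^2 + 6*n + 9) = (n - 5)*(n + 2)*(n + 3)*(n + 3)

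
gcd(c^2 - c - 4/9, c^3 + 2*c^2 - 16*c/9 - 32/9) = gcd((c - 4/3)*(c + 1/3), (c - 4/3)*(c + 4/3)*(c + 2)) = c - 4/3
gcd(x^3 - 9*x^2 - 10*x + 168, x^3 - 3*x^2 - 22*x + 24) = x^2 - 2*x - 24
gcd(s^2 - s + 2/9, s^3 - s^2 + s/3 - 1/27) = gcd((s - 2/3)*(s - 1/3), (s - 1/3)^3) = s - 1/3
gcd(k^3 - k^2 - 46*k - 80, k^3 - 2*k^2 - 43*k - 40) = k^2 - 3*k - 40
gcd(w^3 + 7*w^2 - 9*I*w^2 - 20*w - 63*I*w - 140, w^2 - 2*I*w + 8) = w - 4*I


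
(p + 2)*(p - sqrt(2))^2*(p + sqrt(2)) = p^4 - sqrt(2)*p^3 + 2*p^3 - 2*sqrt(2)*p^2 - 2*p^2 - 4*p + 2*sqrt(2)*p + 4*sqrt(2)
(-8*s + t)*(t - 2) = -8*s*t + 16*s + t^2 - 2*t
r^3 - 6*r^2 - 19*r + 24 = (r - 8)*(r - 1)*(r + 3)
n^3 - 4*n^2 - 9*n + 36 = (n - 4)*(n - 3)*(n + 3)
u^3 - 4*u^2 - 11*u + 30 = (u - 5)*(u - 2)*(u + 3)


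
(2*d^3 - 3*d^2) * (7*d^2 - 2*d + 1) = 14*d^5 - 25*d^4 + 8*d^3 - 3*d^2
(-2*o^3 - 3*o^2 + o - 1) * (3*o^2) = -6*o^5 - 9*o^4 + 3*o^3 - 3*o^2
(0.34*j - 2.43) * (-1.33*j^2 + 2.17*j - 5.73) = -0.4522*j^3 + 3.9697*j^2 - 7.2213*j + 13.9239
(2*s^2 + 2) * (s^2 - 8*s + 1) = 2*s^4 - 16*s^3 + 4*s^2 - 16*s + 2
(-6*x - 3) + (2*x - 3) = -4*x - 6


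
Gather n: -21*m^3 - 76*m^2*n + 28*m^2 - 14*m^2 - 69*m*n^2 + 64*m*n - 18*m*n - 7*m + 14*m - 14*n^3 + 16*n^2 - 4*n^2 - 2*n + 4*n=-21*m^3 + 14*m^2 + 7*m - 14*n^3 + n^2*(12 - 69*m) + n*(-76*m^2 + 46*m + 2)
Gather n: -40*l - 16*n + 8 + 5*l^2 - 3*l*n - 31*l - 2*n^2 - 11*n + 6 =5*l^2 - 71*l - 2*n^2 + n*(-3*l - 27) + 14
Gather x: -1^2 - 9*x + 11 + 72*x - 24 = 63*x - 14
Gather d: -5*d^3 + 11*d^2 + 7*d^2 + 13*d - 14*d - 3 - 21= -5*d^3 + 18*d^2 - d - 24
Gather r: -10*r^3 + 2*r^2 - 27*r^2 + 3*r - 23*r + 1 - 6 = -10*r^3 - 25*r^2 - 20*r - 5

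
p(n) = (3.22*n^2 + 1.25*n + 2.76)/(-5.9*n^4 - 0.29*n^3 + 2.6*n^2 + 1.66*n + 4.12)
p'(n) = (6.44*n + 1.25)/(-5.9*n^4 - 0.29*n^3 + 2.6*n^2 + 1.66*n + 4.12) + (3.22*n^2 + 1.25*n + 2.76)*(23.6*n^3 + 0.87*n^2 - 5.2*n - 1.66)/(-5.9*n^4 - 0.29*n^3 + 2.6*n^2 + 1.66*n + 4.12)^2 = (37.996*n^5 + 23.0588*n^4 + 65.861*n^3 + 4.4964*n^2 + 12.1808*n + 0.568400000000001)/(34.81*n^8 + 3.422*n^7 - 30.5959*n^6 - 21.096*n^5 - 42.8188*n^4 + 6.2424*n^3 + 24.1796*n^2 + 13.6784*n + 16.9744)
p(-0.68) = 1.12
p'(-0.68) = -2.95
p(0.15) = 0.68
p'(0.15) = 0.14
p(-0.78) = 1.59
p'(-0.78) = -7.16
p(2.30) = -0.15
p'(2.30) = 0.18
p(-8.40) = -0.01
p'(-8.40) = -0.00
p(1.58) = -0.52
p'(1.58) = 1.33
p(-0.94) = 9.02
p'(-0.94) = -296.06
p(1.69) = -0.40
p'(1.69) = 0.86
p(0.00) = 0.67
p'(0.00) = 0.03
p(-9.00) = -0.01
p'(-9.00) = -0.00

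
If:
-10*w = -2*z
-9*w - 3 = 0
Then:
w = -1/3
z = -5/3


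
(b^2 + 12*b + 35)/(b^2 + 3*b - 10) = (b + 7)/(b - 2)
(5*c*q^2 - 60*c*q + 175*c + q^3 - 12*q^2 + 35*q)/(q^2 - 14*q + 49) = (5*c*q - 25*c + q^2 - 5*q)/(q - 7)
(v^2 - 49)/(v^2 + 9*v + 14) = (v - 7)/(v + 2)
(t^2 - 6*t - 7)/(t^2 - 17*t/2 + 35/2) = 2*(t^2 - 6*t - 7)/(2*t^2 - 17*t + 35)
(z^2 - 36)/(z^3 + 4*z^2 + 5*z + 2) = (z^2 - 36)/(z^3 + 4*z^2 + 5*z + 2)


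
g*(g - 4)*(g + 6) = g^3 + 2*g^2 - 24*g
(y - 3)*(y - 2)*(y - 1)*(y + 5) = y^4 - y^3 - 19*y^2 + 49*y - 30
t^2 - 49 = (t - 7)*(t + 7)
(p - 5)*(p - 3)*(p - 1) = p^3 - 9*p^2 + 23*p - 15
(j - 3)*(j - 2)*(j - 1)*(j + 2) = j^4 - 4*j^3 - j^2 + 16*j - 12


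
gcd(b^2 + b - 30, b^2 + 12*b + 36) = b + 6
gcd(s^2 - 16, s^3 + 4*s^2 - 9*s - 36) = s + 4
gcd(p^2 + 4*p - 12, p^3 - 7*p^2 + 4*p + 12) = p - 2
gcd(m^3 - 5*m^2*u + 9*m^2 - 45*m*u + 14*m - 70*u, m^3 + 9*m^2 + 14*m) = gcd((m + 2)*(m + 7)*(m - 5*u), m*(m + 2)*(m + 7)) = m^2 + 9*m + 14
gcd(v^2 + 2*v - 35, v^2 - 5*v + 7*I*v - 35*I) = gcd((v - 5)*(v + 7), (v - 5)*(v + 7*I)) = v - 5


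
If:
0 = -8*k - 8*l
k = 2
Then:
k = 2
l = -2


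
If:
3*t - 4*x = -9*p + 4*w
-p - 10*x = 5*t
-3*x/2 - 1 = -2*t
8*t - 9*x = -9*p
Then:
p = -250/507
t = 66/169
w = -340/507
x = -74/507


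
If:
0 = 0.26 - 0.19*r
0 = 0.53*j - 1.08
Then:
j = 2.04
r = 1.37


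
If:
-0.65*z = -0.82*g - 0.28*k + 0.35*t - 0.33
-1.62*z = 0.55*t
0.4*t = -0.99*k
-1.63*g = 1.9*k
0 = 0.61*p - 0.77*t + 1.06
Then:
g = -1.08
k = 0.93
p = -4.64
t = -2.30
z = 0.78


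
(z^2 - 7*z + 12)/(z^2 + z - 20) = (z - 3)/(z + 5)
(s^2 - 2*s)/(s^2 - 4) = s/(s + 2)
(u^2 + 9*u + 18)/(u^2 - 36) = (u + 3)/(u - 6)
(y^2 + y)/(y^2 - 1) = y/(y - 1)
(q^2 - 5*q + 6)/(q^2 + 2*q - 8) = (q - 3)/(q + 4)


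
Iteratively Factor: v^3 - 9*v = (v)*(v^2 - 9) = v*(v + 3)*(v - 3)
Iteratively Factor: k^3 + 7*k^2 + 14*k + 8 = (k + 1)*(k^2 + 6*k + 8) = (k + 1)*(k + 4)*(k + 2)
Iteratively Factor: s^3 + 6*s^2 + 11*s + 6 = (s + 3)*(s^2 + 3*s + 2) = (s + 1)*(s + 3)*(s + 2)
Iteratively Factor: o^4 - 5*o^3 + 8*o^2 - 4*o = (o - 2)*(o^3 - 3*o^2 + 2*o) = (o - 2)*(o - 1)*(o^2 - 2*o) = (o - 2)^2*(o - 1)*(o)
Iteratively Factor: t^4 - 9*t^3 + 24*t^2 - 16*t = (t - 4)*(t^3 - 5*t^2 + 4*t) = (t - 4)*(t - 1)*(t^2 - 4*t) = t*(t - 4)*(t - 1)*(t - 4)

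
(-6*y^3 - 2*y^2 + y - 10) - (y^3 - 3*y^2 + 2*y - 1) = -7*y^3 + y^2 - y - 9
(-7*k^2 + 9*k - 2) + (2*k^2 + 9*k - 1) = -5*k^2 + 18*k - 3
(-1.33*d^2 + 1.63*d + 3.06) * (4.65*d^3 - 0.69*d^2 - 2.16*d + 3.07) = -6.1845*d^5 + 8.4972*d^4 + 15.9771*d^3 - 9.7153*d^2 - 1.6055*d + 9.3942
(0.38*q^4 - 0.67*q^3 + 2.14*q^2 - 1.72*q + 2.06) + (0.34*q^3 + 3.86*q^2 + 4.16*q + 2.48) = 0.38*q^4 - 0.33*q^3 + 6.0*q^2 + 2.44*q + 4.54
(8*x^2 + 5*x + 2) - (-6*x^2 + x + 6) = 14*x^2 + 4*x - 4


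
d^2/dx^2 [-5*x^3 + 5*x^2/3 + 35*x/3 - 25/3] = 10/3 - 30*x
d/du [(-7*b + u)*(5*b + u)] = -2*b + 2*u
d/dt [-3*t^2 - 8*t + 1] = -6*t - 8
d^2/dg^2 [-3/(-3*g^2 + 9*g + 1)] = 18*(3*g^2 - 9*g - 3*(2*g - 3)^2 - 1)/(-3*g^2 + 9*g + 1)^3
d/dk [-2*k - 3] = -2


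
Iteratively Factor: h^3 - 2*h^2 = (h)*(h^2 - 2*h) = h^2*(h - 2)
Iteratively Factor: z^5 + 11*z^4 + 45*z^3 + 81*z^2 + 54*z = (z + 3)*(z^4 + 8*z^3 + 21*z^2 + 18*z) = (z + 3)^2*(z^3 + 5*z^2 + 6*z) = z*(z + 3)^2*(z^2 + 5*z + 6) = z*(z + 2)*(z + 3)^2*(z + 3)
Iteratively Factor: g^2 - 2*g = (g)*(g - 2)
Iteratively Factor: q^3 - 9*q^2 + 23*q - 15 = (q - 1)*(q^2 - 8*q + 15) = (q - 5)*(q - 1)*(q - 3)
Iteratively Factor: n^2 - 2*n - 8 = (n + 2)*(n - 4)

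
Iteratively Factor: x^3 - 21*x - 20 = (x + 1)*(x^2 - x - 20) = (x - 5)*(x + 1)*(x + 4)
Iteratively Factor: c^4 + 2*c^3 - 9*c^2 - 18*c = (c - 3)*(c^3 + 5*c^2 + 6*c) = (c - 3)*(c + 3)*(c^2 + 2*c) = (c - 3)*(c + 2)*(c + 3)*(c)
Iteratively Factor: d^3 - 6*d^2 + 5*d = (d)*(d^2 - 6*d + 5) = d*(d - 5)*(d - 1)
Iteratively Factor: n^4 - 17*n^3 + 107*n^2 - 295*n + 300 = (n - 5)*(n^3 - 12*n^2 + 47*n - 60) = (n - 5)*(n - 3)*(n^2 - 9*n + 20) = (n - 5)*(n - 4)*(n - 3)*(n - 5)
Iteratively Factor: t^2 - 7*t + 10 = (t - 5)*(t - 2)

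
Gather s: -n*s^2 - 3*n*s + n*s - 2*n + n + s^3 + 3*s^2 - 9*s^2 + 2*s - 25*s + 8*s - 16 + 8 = -n + s^3 + s^2*(-n - 6) + s*(-2*n - 15) - 8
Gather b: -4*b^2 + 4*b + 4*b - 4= -4*b^2 + 8*b - 4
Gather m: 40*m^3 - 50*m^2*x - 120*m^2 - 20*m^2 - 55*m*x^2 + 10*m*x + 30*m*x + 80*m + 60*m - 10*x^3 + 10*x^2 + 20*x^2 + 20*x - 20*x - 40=40*m^3 + m^2*(-50*x - 140) + m*(-55*x^2 + 40*x + 140) - 10*x^3 + 30*x^2 - 40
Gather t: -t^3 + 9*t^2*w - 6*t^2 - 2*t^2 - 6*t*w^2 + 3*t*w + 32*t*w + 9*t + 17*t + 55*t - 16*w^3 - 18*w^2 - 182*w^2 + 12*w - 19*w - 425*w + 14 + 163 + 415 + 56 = -t^3 + t^2*(9*w - 8) + t*(-6*w^2 + 35*w + 81) - 16*w^3 - 200*w^2 - 432*w + 648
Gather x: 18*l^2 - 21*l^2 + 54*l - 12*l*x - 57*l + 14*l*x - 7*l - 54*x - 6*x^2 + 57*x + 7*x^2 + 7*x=-3*l^2 - 10*l + x^2 + x*(2*l + 10)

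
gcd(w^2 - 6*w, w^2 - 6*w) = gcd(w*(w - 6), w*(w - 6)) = w^2 - 6*w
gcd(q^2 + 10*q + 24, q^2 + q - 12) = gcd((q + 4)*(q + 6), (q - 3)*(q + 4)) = q + 4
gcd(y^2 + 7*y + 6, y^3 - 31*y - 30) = y + 1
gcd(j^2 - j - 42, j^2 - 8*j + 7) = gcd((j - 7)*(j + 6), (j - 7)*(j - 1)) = j - 7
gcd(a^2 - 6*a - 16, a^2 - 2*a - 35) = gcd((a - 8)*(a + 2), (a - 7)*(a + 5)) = 1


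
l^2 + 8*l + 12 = (l + 2)*(l + 6)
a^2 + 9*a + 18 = (a + 3)*(a + 6)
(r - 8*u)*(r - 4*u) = r^2 - 12*r*u + 32*u^2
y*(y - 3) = y^2 - 3*y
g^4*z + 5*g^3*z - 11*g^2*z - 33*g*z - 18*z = (g - 3)*(g + 1)*(g + 6)*(g*z + z)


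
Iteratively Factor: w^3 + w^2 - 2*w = (w - 1)*(w^2 + 2*w) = (w - 1)*(w + 2)*(w)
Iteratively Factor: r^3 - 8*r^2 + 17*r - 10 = (r - 2)*(r^2 - 6*r + 5) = (r - 2)*(r - 1)*(r - 5)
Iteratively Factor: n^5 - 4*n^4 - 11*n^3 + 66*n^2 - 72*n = (n)*(n^4 - 4*n^3 - 11*n^2 + 66*n - 72) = n*(n - 3)*(n^3 - n^2 - 14*n + 24) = n*(n - 3)*(n + 4)*(n^2 - 5*n + 6) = n*(n - 3)^2*(n + 4)*(n - 2)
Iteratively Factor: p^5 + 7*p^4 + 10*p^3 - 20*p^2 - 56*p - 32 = (p + 2)*(p^4 + 5*p^3 - 20*p - 16) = (p + 2)^2*(p^3 + 3*p^2 - 6*p - 8) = (p + 2)^2*(p + 4)*(p^2 - p - 2) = (p - 2)*(p + 2)^2*(p + 4)*(p + 1)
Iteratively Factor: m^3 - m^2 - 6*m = (m)*(m^2 - m - 6) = m*(m + 2)*(m - 3)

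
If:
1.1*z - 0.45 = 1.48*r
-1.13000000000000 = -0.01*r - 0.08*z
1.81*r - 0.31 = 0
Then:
No Solution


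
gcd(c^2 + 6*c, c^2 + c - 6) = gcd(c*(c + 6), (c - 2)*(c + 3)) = 1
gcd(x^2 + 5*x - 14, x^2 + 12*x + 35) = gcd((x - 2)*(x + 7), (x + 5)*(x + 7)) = x + 7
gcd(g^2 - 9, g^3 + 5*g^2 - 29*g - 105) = g + 3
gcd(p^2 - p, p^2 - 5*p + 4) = p - 1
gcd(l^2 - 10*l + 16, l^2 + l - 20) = 1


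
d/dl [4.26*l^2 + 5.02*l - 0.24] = 8.52*l + 5.02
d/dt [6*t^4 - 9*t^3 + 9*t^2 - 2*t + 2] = 24*t^3 - 27*t^2 + 18*t - 2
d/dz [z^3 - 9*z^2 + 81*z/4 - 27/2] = 3*z^2 - 18*z + 81/4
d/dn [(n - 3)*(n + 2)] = 2*n - 1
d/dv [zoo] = 0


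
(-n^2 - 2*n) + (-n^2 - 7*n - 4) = -2*n^2 - 9*n - 4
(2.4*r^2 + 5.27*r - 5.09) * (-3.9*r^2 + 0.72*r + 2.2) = -9.36*r^4 - 18.825*r^3 + 28.9254*r^2 + 7.9292*r - 11.198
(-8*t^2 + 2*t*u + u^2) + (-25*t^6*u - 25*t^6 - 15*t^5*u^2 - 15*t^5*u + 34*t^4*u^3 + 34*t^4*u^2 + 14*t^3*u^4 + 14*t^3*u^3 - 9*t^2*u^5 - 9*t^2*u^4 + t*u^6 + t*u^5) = -25*t^6*u - 25*t^6 - 15*t^5*u^2 - 15*t^5*u + 34*t^4*u^3 + 34*t^4*u^2 + 14*t^3*u^4 + 14*t^3*u^3 - 9*t^2*u^5 - 9*t^2*u^4 - 8*t^2 + t*u^6 + t*u^5 + 2*t*u + u^2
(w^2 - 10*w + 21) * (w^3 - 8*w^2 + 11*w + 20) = w^5 - 18*w^4 + 112*w^3 - 258*w^2 + 31*w + 420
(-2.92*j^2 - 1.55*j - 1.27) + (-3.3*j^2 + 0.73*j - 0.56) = -6.22*j^2 - 0.82*j - 1.83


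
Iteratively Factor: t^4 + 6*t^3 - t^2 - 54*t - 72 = (t + 4)*(t^3 + 2*t^2 - 9*t - 18) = (t + 3)*(t + 4)*(t^2 - t - 6) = (t + 2)*(t + 3)*(t + 4)*(t - 3)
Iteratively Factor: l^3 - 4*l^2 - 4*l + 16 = (l - 4)*(l^2 - 4) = (l - 4)*(l - 2)*(l + 2)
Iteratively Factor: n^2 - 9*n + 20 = (n - 5)*(n - 4)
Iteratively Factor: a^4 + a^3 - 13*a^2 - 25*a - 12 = (a + 1)*(a^3 - 13*a - 12) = (a - 4)*(a + 1)*(a^2 + 4*a + 3) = (a - 4)*(a + 1)*(a + 3)*(a + 1)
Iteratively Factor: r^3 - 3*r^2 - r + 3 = (r - 1)*(r^2 - 2*r - 3) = (r - 3)*(r - 1)*(r + 1)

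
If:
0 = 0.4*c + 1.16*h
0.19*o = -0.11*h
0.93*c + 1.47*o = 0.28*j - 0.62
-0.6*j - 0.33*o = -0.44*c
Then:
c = -0.59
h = 0.20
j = -0.37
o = -0.12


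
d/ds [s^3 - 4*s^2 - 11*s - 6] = 3*s^2 - 8*s - 11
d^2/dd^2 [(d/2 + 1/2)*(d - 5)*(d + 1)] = 3*d - 3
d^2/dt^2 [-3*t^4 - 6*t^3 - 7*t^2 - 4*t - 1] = -36*t^2 - 36*t - 14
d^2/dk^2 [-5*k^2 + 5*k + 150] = -10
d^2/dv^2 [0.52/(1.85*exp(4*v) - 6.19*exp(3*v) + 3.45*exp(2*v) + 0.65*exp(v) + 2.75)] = ((-15.392*exp(3*v) + 28.9692*exp(2*v) - 7.176*exp(v) - 0.338)*(1.85*exp(4*v) - 6.19*exp(3*v) + 3.45*exp(2*v) + 0.65*exp(v) + 2.75) + 0.52*(7.4*exp(3*v) - 18.57*exp(2*v) + 6.9*exp(v) + 0.65)*(14.8*exp(3*v) - 37.14*exp(2*v) + 13.8*exp(v) + 1.3)*exp(v))*exp(v)/(1.85*exp(4*v) - 6.19*exp(3*v) + 3.45*exp(2*v) + 0.65*exp(v) + 2.75)^3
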